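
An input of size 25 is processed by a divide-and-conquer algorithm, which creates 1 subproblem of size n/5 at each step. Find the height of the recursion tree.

For divide and conquer with division factor 5:

Problem sizes at each level:
Level 0: 25
Level 1: 5
Level 2: 1

The root is level 0 and the size-1 base case is level 2 (the tree spans levels 0 through 2, i.e. 3 levels counting the root), so the depth is the number of divisions: log_5(25) = 2

The recursion tree depth is log_5(25) = 2. At each level, the problem size is divided by 5, so it takes 2 divisions to reduce to a base case of size 1. The algorithm makes 1 recursive call at each level.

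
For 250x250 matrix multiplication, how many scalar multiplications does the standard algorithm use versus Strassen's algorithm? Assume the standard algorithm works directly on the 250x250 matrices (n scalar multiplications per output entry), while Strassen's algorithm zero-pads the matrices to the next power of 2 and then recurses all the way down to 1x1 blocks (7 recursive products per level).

Matrix multiplication for 250x250 matrices:

Strassen's algorithm requires power-of-2 dimensions. Pad 250x250 to 256x256 (next power of 2).

Standard algorithm: 250^3 = 15625000 multiplications
Strassen's algorithm: 7^(log2(256)) = 7^8 = 5764801 multiplications
Savings: 15625000 - 5764801 = 9860199 multiplications

Standard: 15625000 multiplications (250^3). Strassen: 5764801 multiplications (7^8, after padding to 256x256). Strassen reduces 8 recursive multiplications to 7 at each level.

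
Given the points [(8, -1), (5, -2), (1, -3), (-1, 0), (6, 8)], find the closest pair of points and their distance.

Computing all pairwise distances among 5 points:

d((8, -1), (5, -2)) = 3.1623 <-- minimum
d((8, -1), (1, -3)) = 7.2801
d((8, -1), (-1, 0)) = 9.0554
d((8, -1), (6, 8)) = 9.2195
d((5, -2), (1, -3)) = 4.1231
d((5, -2), (-1, 0)) = 6.3246
d((5, -2), (6, 8)) = 10.0499
d((1, -3), (-1, 0)) = 3.6056
d((1, -3), (6, 8)) = 12.083
d((-1, 0), (6, 8)) = 10.6301

Closest pair: (8, -1) and (5, -2) with distance 3.1623

The closest pair is (8, -1) and (5, -2) with Euclidean distance 3.1623. For 5 points, brute-force pairwise comparison is shown above. For large n, the divide-and-conquer algorithm (sort by x, recurse on halves, check the dividing strip) achieves O(n log n).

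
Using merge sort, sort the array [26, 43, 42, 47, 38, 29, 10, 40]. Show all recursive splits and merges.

Merge sort trace:

Split: [26, 43, 42, 47, 38, 29, 10, 40] -> [26, 43, 42, 47] and [38, 29, 10, 40]
  Split: [26, 43, 42, 47] -> [26, 43] and [42, 47]
    Split: [26, 43] -> [26] and [43]
    Merge: [26] + [43] -> [26, 43]
    Split: [42, 47] -> [42] and [47]
    Merge: [42] + [47] -> [42, 47]
  Merge: [26, 43] + [42, 47] -> [26, 42, 43, 47]
  Split: [38, 29, 10, 40] -> [38, 29] and [10, 40]
    Split: [38, 29] -> [38] and [29]
    Merge: [38] + [29] -> [29, 38]
    Split: [10, 40] -> [10] and [40]
    Merge: [10] + [40] -> [10, 40]
  Merge: [29, 38] + [10, 40] -> [10, 29, 38, 40]
Merge: [26, 42, 43, 47] + [10, 29, 38, 40] -> [10, 26, 29, 38, 40, 42, 43, 47]

Final sorted array: [10, 26, 29, 38, 40, 42, 43, 47]

The merge sort proceeds by recursively splitting the array and merging sorted halves.
After all merges, the sorted array is [10, 26, 29, 38, 40, 42, 43, 47].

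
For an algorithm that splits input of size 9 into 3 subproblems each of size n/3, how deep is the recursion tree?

For divide and conquer with division factor 3:

Problem sizes at each level:
Level 0: 9
Level 1: 3
Level 2: 1

The root is level 0 and the size-1 base case is level 2 (the tree spans levels 0 through 2, i.e. 3 levels counting the root), so the depth is the number of divisions: log_3(9) = 2

The recursion tree depth is log_3(9) = 2. At each level, the problem size is divided by 3, so it takes 2 divisions to reduce to a base case of size 1. The algorithm makes 3 recursive calls at each level.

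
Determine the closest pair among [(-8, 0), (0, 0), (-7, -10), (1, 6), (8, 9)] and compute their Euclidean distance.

Computing all pairwise distances among 5 points:

d((-8, 0), (0, 0)) = 8.0
d((-8, 0), (-7, -10)) = 10.0499
d((-8, 0), (1, 6)) = 10.8167
d((-8, 0), (8, 9)) = 18.3576
d((0, 0), (-7, -10)) = 12.2066
d((0, 0), (1, 6)) = 6.0828 <-- minimum
d((0, 0), (8, 9)) = 12.0416
d((-7, -10), (1, 6)) = 17.8885
d((-7, -10), (8, 9)) = 24.2074
d((1, 6), (8, 9)) = 7.6158

Closest pair: (0, 0) and (1, 6) with distance 6.0828

The closest pair is (0, 0) and (1, 6) with Euclidean distance 6.0828. For 5 points, brute-force pairwise comparison is shown above. For large n, the divide-and-conquer algorithm (sort by x, recurse on halves, check the dividing strip) achieves O(n log n).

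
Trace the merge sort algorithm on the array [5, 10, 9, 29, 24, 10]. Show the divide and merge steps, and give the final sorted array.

Merge sort trace:

Split: [5, 10, 9, 29, 24, 10] -> [5, 10, 9] and [29, 24, 10]
  Split: [5, 10, 9] -> [5] and [10, 9]
    Split: [10, 9] -> [10] and [9]
    Merge: [10] + [9] -> [9, 10]
  Merge: [5] + [9, 10] -> [5, 9, 10]
  Split: [29, 24, 10] -> [29] and [24, 10]
    Split: [24, 10] -> [24] and [10]
    Merge: [24] + [10] -> [10, 24]
  Merge: [29] + [10, 24] -> [10, 24, 29]
Merge: [5, 9, 10] + [10, 24, 29] -> [5, 9, 10, 10, 24, 29]

Final sorted array: [5, 9, 10, 10, 24, 29]

The merge sort proceeds by recursively splitting the array and merging sorted halves.
After all merges, the sorted array is [5, 9, 10, 10, 24, 29].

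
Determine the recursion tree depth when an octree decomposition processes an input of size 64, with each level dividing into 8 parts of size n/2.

For divide and conquer with division factor 2:

Problem sizes at each level:
Level 0: 64
Level 1: 32
Level 2: 16
Level 3: 8
Level 4: 4
Level 5: 2
Level 6: 1

The root is level 0 and the size-1 base case is level 6 (the tree spans levels 0 through 6, i.e. 7 levels counting the root), so the depth is the number of divisions: log_2(64) = 6

The recursion tree depth is log_2(64) = 6. At each level, the problem size is divided by 2, so it takes 6 divisions to reduce to a base case of size 1. The algorithm makes 8 recursive calls at each level.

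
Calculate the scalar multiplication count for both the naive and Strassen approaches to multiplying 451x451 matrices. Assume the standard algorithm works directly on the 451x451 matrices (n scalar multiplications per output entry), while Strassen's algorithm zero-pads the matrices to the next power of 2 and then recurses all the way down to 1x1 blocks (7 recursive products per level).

Matrix multiplication for 451x451 matrices:

Strassen's algorithm requires power-of-2 dimensions. Pad 451x451 to 512x512 (next power of 2).

Standard algorithm: 451^3 = 91733851 multiplications
Strassen's algorithm: 7^(log2(512)) = 7^9 = 40353607 multiplications
Savings: 91733851 - 40353607 = 51380244 multiplications

Standard: 91733851 multiplications (451^3). Strassen: 40353607 multiplications (7^9, after padding to 512x512). Strassen reduces 8 recursive multiplications to 7 at each level.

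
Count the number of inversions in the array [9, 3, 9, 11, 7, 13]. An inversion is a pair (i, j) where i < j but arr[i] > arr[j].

Finding inversions in [9, 3, 9, 11, 7, 13]:

(0, 1): arr[0]=9 > arr[1]=3
(0, 4): arr[0]=9 > arr[4]=7
(2, 4): arr[2]=9 > arr[4]=7
(3, 4): arr[3]=11 > arr[4]=7

Total inversions: 4

The array has 4 inversion(s): (0,1), (0,4), (2,4), (3,4). Each pair (i,j) satisfies i < j and arr[i] > arr[j].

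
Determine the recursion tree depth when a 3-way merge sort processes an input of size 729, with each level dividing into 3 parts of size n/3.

For divide and conquer with division factor 3:

Problem sizes at each level:
Level 0: 729
Level 1: 243
Level 2: 81
Level 3: 27
Level 4: 9
Level 5: 3
Level 6: 1

The root is level 0 and the size-1 base case is level 6 (the tree spans levels 0 through 6, i.e. 7 levels counting the root), so the depth is the number of divisions: log_3(729) = 6

The recursion tree depth is log_3(729) = 6. At each level, the problem size is divided by 3, so it takes 6 divisions to reduce to a base case of size 1. The algorithm makes 3 recursive calls at each level.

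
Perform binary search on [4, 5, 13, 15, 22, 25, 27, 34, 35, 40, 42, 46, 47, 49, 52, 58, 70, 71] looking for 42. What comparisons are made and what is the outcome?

Binary search for 42 in [4, 5, 13, 15, 22, 25, 27, 34, 35, 40, 42, 46, 47, 49, 52, 58, 70, 71]:

lo=0, hi=17, mid=8, arr[mid]=35 -> 35 < 42, search right half
lo=9, hi=17, mid=13, arr[mid]=49 -> 49 > 42, search left half
lo=9, hi=12, mid=10, arr[mid]=42 -> Found target at index 10!

Binary search finds 42 at index 10 after 3 comparisons. The search repeatedly halves the search space by comparing with the middle element.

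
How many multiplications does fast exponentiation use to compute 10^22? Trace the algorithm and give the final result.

Computing 10^22 by squaring (build up from 10^1; each line after the first costs one multiplication):

10^1 = 10
10^2 = (10^1)^2 = 10^2 = 100
10^4 = (10^2)^2 = 100^2 = 10000
10^5 = 10 * 10^4 = 10 * 10000 = 100000
10^10 = (10^5)^2 = 100000^2 = 10000000000
10^11 = 10 * 10^10 = 10 * 10000000000 = 100000000000
10^22 = (10^11)^2 = 100000000000^2 = 10000000000000000000000

Result: 10000000000000000000000
Multiplications needed: 6 (6 lines after 10^1)

10^22 = 10000000000000000000000. Using exponentiation by squaring, this requires 6 multiplications. The key idea: if the exponent is even, square the half-power; if odd, multiply by the base once.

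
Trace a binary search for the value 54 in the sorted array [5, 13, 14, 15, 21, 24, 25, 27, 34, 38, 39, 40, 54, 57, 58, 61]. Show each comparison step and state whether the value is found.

Binary search for 54 in [5, 13, 14, 15, 21, 24, 25, 27, 34, 38, 39, 40, 54, 57, 58, 61]:

lo=0, hi=15, mid=7, arr[mid]=27 -> 27 < 54, search right half
lo=8, hi=15, mid=11, arr[mid]=40 -> 40 < 54, search right half
lo=12, hi=15, mid=13, arr[mid]=57 -> 57 > 54, search left half
lo=12, hi=12, mid=12, arr[mid]=54 -> Found target at index 12!

Binary search finds 54 at index 12 after 4 comparisons. The search repeatedly halves the search space by comparing with the middle element.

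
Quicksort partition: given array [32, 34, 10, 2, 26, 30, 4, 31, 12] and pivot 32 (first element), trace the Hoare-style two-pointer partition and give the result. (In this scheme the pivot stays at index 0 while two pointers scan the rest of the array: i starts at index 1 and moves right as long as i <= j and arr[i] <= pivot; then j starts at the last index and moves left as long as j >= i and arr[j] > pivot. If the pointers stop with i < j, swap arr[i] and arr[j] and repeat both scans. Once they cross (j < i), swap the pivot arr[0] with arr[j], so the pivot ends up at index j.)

Hoare-style two-pointer partition with pivot = 32:

Initial array: [32, 34, 10, 2, 26, 30, 4, 31, 12]

Pointers start at i = 1, j = 8.
i stops at index 1 (arr[1]=34 > 32), j stops at index 8 (arr[8]=12 <= 32): swap arr[1] and arr[8], array becomes [32, 12, 10, 2, 26, 30, 4, 31, 34]
i ends at 8, j ends at 7: the pointers have crossed (j < i), so scanning stops.

Swap pivot arr[0] with arr[7] to place pivot at position 7: [31, 12, 10, 2, 26, 30, 4, 32, 34]
Pivot position: 7

After partitioning with pivot 32, the array becomes [31, 12, 10, 2, 26, 30, 4, 32, 34]. The pivot is placed at index 7. All elements to the left of the pivot are <= 32, and all elements to the right are > 32.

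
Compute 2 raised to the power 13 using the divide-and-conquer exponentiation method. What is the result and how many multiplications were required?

Computing 2^13 by squaring (build up from 2^1; each line after the first costs one multiplication):

2^1 = 2
2^2 = (2^1)^2 = 2^2 = 4
2^3 = 2 * 2^2 = 2 * 4 = 8
2^6 = (2^3)^2 = 8^2 = 64
2^12 = (2^6)^2 = 64^2 = 4096
2^13 = 2 * 2^12 = 2 * 4096 = 8192

Result: 8192
Multiplications needed: 5 (5 lines after 2^1)

2^13 = 8192. Using exponentiation by squaring, this requires 5 multiplications. The key idea: if the exponent is even, square the half-power; if odd, multiply by the base once.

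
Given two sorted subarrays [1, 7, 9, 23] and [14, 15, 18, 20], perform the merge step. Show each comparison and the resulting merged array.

Merging process:

Compare 1 vs 14: take 1 from left. Merged: [1]
Compare 7 vs 14: take 7 from left. Merged: [1, 7]
Compare 9 vs 14: take 9 from left. Merged: [1, 7, 9]
Compare 23 vs 14: take 14 from right. Merged: [1, 7, 9, 14]
Compare 23 vs 15: take 15 from right. Merged: [1, 7, 9, 14, 15]
Compare 23 vs 18: take 18 from right. Merged: [1, 7, 9, 14, 15, 18]
Compare 23 vs 20: take 20 from right. Merged: [1, 7, 9, 14, 15, 18, 20]
Append remaining from left: [23]. Merged: [1, 7, 9, 14, 15, 18, 20, 23]

Final merged array: [1, 7, 9, 14, 15, 18, 20, 23]
Total comparisons: 7

The merged array is [1, 7, 9, 14, 15, 18, 20, 23], requiring 7 comparisons. The merge step runs in O(n) time where n is the total number of elements.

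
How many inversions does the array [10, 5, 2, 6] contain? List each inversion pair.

Finding inversions in [10, 5, 2, 6]:

(0, 1): arr[0]=10 > arr[1]=5
(0, 2): arr[0]=10 > arr[2]=2
(0, 3): arr[0]=10 > arr[3]=6
(1, 2): arr[1]=5 > arr[2]=2

Total inversions: 4

The array has 4 inversion(s): (0,1), (0,2), (0,3), (1,2). Each pair (i,j) satisfies i < j and arr[i] > arr[j].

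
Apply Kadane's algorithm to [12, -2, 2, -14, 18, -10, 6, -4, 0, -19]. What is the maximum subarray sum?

Using Kadane's algorithm on [12, -2, 2, -14, 18, -10, 6, -4, 0, -19]:

Scanning through the array:
Position 1 (value -2): max_ending_here = 10, max_so_far = 12
Position 2 (value 2): max_ending_here = 12, max_so_far = 12
Position 3 (value -14): max_ending_here = -2, max_so_far = 12
Position 4 (value 18): max_ending_here = 18, max_so_far = 18
Position 5 (value -10): max_ending_here = 8, max_so_far = 18
Position 6 (value 6): max_ending_here = 14, max_so_far = 18
Position 7 (value -4): max_ending_here = 10, max_so_far = 18
Position 8 (value 0): max_ending_here = 10, max_so_far = 18
Position 9 (value -19): max_ending_here = -9, max_so_far = 18

Maximum subarray: [18]
Maximum sum: 18

The maximum subarray is [18] with sum 18. This subarray runs from index 4 to index 4.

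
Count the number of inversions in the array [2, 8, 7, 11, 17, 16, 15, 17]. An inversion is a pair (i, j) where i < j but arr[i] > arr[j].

Finding inversions in [2, 8, 7, 11, 17, 16, 15, 17]:

(1, 2): arr[1]=8 > arr[2]=7
(4, 5): arr[4]=17 > arr[5]=16
(4, 6): arr[4]=17 > arr[6]=15
(5, 6): arr[5]=16 > arr[6]=15

Total inversions: 4

The array has 4 inversion(s): (1,2), (4,5), (4,6), (5,6). Each pair (i,j) satisfies i < j and arr[i] > arr[j].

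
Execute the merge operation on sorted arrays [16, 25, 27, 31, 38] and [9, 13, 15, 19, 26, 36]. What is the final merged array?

Merging process:

Compare 16 vs 9: take 9 from right. Merged: [9]
Compare 16 vs 13: take 13 from right. Merged: [9, 13]
Compare 16 vs 15: take 15 from right. Merged: [9, 13, 15]
Compare 16 vs 19: take 16 from left. Merged: [9, 13, 15, 16]
Compare 25 vs 19: take 19 from right. Merged: [9, 13, 15, 16, 19]
Compare 25 vs 26: take 25 from left. Merged: [9, 13, 15, 16, 19, 25]
Compare 27 vs 26: take 26 from right. Merged: [9, 13, 15, 16, 19, 25, 26]
Compare 27 vs 36: take 27 from left. Merged: [9, 13, 15, 16, 19, 25, 26, 27]
Compare 31 vs 36: take 31 from left. Merged: [9, 13, 15, 16, 19, 25, 26, 27, 31]
Compare 38 vs 36: take 36 from right. Merged: [9, 13, 15, 16, 19, 25, 26, 27, 31, 36]
Append remaining from left: [38]. Merged: [9, 13, 15, 16, 19, 25, 26, 27, 31, 36, 38]

Final merged array: [9, 13, 15, 16, 19, 25, 26, 27, 31, 36, 38]
Total comparisons: 10

The merged array is [9, 13, 15, 16, 19, 25, 26, 27, 31, 36, 38], requiring 10 comparisons. The merge step runs in O(n) time where n is the total number of elements.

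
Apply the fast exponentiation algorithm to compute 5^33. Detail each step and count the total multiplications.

Computing 5^33 by squaring (build up from 5^1; each line after the first costs one multiplication):

5^1 = 5
5^2 = (5^1)^2 = 5^2 = 25
5^4 = (5^2)^2 = 25^2 = 625
5^8 = (5^4)^2 = 625^2 = 390625
5^16 = (5^8)^2 = 390625^2 = 152587890625
5^32 = (5^16)^2 = 152587890625^2 = 23283064365386962890625
5^33 = 5 * 5^32 = 5 * 23283064365386962890625 = 116415321826934814453125

Result: 116415321826934814453125
Multiplications needed: 6 (6 lines after 5^1)

5^33 = 116415321826934814453125. Using exponentiation by squaring, this requires 6 multiplications. The key idea: if the exponent is even, square the half-power; if odd, multiply by the base once.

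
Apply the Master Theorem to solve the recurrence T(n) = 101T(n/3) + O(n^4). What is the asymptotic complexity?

Master Theorem for T(n) = 101T(n/3) + O(n^4):

a = 101, b = 3, c = 4
log_b(a) = log_3(101) = 4.2009

Case 1: c = 4 < log_3(101) = 4.2009
T(n) = O(n^(log_3 101))

For T(n) = 101T(n/3) + O(n^4): log_3(101) = 4.2009. This is Case 1 of the Master Theorem (c < log_b(a), work dominated by leaves), giving O(n^(log_3 101)).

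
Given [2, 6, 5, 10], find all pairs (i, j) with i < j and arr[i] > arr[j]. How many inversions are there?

Finding inversions in [2, 6, 5, 10]:

(1, 2): arr[1]=6 > arr[2]=5

Total inversions: 1

The array has 1 inversion(s): (1,2). Each pair (i,j) satisfies i < j and arr[i] > arr[j].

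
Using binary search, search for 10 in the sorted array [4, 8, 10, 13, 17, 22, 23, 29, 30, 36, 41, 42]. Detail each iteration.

Binary search for 10 in [4, 8, 10, 13, 17, 22, 23, 29, 30, 36, 41, 42]:

lo=0, hi=11, mid=5, arr[mid]=22 -> 22 > 10, search left half
lo=0, hi=4, mid=2, arr[mid]=10 -> Found target at index 2!

Binary search finds 10 at index 2 after 2 comparisons. The search repeatedly halves the search space by comparing with the middle element.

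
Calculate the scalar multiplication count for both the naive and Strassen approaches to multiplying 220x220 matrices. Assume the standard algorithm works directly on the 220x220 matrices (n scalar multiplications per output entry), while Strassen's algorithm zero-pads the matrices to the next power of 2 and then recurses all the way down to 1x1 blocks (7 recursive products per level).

Matrix multiplication for 220x220 matrices:

Strassen's algorithm requires power-of-2 dimensions. Pad 220x220 to 256x256 (next power of 2).

Standard algorithm: 220^3 = 10648000 multiplications
Strassen's algorithm: 7^(log2(256)) = 7^8 = 5764801 multiplications
Savings: 10648000 - 5764801 = 4883199 multiplications

Standard: 10648000 multiplications (220^3). Strassen: 5764801 multiplications (7^8, after padding to 256x256). Strassen reduces 8 recursive multiplications to 7 at each level.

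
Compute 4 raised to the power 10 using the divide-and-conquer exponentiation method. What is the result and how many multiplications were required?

Computing 4^10 by squaring (build up from 4^1; each line after the first costs one multiplication):

4^1 = 4
4^2 = (4^1)^2 = 4^2 = 16
4^4 = (4^2)^2 = 16^2 = 256
4^5 = 4 * 4^4 = 4 * 256 = 1024
4^10 = (4^5)^2 = 1024^2 = 1048576

Result: 1048576
Multiplications needed: 4 (4 lines after 4^1)

4^10 = 1048576. Using exponentiation by squaring, this requires 4 multiplications. The key idea: if the exponent is even, square the half-power; if odd, multiply by the base once.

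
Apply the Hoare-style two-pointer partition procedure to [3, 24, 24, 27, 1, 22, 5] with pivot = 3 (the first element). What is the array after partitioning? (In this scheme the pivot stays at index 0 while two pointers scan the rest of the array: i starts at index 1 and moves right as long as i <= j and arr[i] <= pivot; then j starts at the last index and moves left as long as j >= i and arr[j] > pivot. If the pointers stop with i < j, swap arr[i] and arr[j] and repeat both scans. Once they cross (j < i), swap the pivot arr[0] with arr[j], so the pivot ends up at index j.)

Hoare-style two-pointer partition with pivot = 3:

Initial array: [3, 24, 24, 27, 1, 22, 5]

Pointers start at i = 1, j = 6.
i stops at index 1 (arr[1]=24 > 3), j stops at index 4 (arr[4]=1 <= 3): swap arr[1] and arr[4], array becomes [3, 1, 24, 27, 24, 22, 5]
i ends at 2, j ends at 1: the pointers have crossed (j < i), so scanning stops.

Swap pivot arr[0] with arr[1] to place pivot at position 1: [1, 3, 24, 27, 24, 22, 5]
Pivot position: 1

After partitioning with pivot 3, the array becomes [1, 3, 24, 27, 24, 22, 5]. The pivot is placed at index 1. All elements to the left of the pivot are <= 3, and all elements to the right are > 3.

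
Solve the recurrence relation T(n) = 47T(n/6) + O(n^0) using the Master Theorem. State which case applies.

Master Theorem for T(n) = 47T(n/6) + O(n^0):

a = 47, b = 6, c = 0
log_b(a) = log_6(47) = 2.1488

Case 1: c = 0 < log_6(47) = 2.1488
T(n) = O(n^(log_6 47))

For T(n) = 47T(n/6) + O(n^0): log_6(47) = 2.1488. This is Case 1 of the Master Theorem (c < log_b(a), work dominated by leaves), giving O(n^(log_6 47)).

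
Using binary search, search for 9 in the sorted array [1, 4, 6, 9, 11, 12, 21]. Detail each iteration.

Binary search for 9 in [1, 4, 6, 9, 11, 12, 21]:

lo=0, hi=6, mid=3, arr[mid]=9 -> Found target at index 3!

Binary search finds 9 at index 3 after 1 comparisons. The search repeatedly halves the search space by comparing with the middle element.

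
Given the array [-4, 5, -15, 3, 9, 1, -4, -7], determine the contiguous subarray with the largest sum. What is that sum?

Using Kadane's algorithm on [-4, 5, -15, 3, 9, 1, -4, -7]:

Scanning through the array:
Position 1 (value 5): max_ending_here = 5, max_so_far = 5
Position 2 (value -15): max_ending_here = -10, max_so_far = 5
Position 3 (value 3): max_ending_here = 3, max_so_far = 5
Position 4 (value 9): max_ending_here = 12, max_so_far = 12
Position 5 (value 1): max_ending_here = 13, max_so_far = 13
Position 6 (value -4): max_ending_here = 9, max_so_far = 13
Position 7 (value -7): max_ending_here = 2, max_so_far = 13

Maximum subarray: [3, 9, 1]
Maximum sum: 13

The maximum subarray is [3, 9, 1] with sum 13. This subarray runs from index 3 to index 5.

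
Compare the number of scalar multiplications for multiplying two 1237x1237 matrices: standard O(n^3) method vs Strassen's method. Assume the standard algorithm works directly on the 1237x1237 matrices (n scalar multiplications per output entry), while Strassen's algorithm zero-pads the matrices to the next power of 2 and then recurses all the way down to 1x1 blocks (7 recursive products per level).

Matrix multiplication for 1237x1237 matrices:

Strassen's algorithm requires power-of-2 dimensions. Pad 1237x1237 to 2048x2048 (next power of 2).

Standard algorithm: 1237^3 = 1892819053 multiplications
Strassen's algorithm: 7^(log2(2048)) = 7^11 = 1977326743 multiplications
Difference: 1892819053 - 1977326743 = -84507690 (Strassen uses MORE here due to padding overhead — for small or just-over-power-of-2 n, padding can outweigh the per-level savings)

Standard: 1892819053 multiplications (1237^3). Strassen: 1977326743 multiplications (7^11, after padding to 2048x2048). Strassen reduces 8 recursive multiplications to 7 at each level.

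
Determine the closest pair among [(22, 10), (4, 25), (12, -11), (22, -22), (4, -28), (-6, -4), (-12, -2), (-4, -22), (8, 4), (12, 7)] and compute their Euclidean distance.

Computing all pairwise distances among 10 points:

d((22, 10), (4, 25)) = 23.4307
d((22, 10), (12, -11)) = 23.2594
d((22, 10), (22, -22)) = 32.0
d((22, 10), (4, -28)) = 42.0476
d((22, 10), (-6, -4)) = 31.305
d((22, 10), (-12, -2)) = 36.0555
d((22, 10), (-4, -22)) = 41.2311
d((22, 10), (8, 4)) = 15.2315
d((22, 10), (12, 7)) = 10.4403
d((4, 25), (12, -11)) = 36.8782
d((4, 25), (22, -22)) = 50.3289
d((4, 25), (4, -28)) = 53.0
d((4, 25), (-6, -4)) = 30.6757
d((4, 25), (-12, -2)) = 31.3847
d((4, 25), (-4, -22)) = 47.676
d((4, 25), (8, 4)) = 21.3776
d((4, 25), (12, 7)) = 19.6977
d((12, -11), (22, -22)) = 14.8661
d((12, -11), (4, -28)) = 18.7883
d((12, -11), (-6, -4)) = 19.3132
d((12, -11), (-12, -2)) = 25.632
d((12, -11), (-4, -22)) = 19.4165
d((12, -11), (8, 4)) = 15.5242
d((12, -11), (12, 7)) = 18.0
d((22, -22), (4, -28)) = 18.9737
d((22, -22), (-6, -4)) = 33.2866
d((22, -22), (-12, -2)) = 39.4462
d((22, -22), (-4, -22)) = 26.0
d((22, -22), (8, 4)) = 29.5296
d((22, -22), (12, 7)) = 30.6757
d((4, -28), (-6, -4)) = 26.0
d((4, -28), (-12, -2)) = 30.5287
d((4, -28), (-4, -22)) = 10.0
d((4, -28), (8, 4)) = 32.249
d((4, -28), (12, 7)) = 35.9026
d((-6, -4), (-12, -2)) = 6.3246
d((-6, -4), (-4, -22)) = 18.1108
d((-6, -4), (8, 4)) = 16.1245
d((-6, -4), (12, 7)) = 21.095
d((-12, -2), (-4, -22)) = 21.5407
d((-12, -2), (8, 4)) = 20.8806
d((-12, -2), (12, 7)) = 25.632
d((-4, -22), (8, 4)) = 28.6356
d((-4, -22), (12, 7)) = 33.121
d((8, 4), (12, 7)) = 5.0 <-- minimum

Closest pair: (8, 4) and (12, 7) with distance 5.0

The closest pair is (8, 4) and (12, 7) with Euclidean distance 5.0. For 10 points, brute-force pairwise comparison is shown above. For large n, the divide-and-conquer algorithm (sort by x, recurse on halves, check the dividing strip) achieves O(n log n).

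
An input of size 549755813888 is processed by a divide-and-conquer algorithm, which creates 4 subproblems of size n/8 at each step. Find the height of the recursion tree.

For divide and conquer with division factor 8:

Problem sizes at each level:
Level 0: 549755813888
Level 1: 68719476736
Level 2: 8589934592
Level 3: 1073741824
Level 4: 134217728
Level 5: 16777216
Level 6: 2097152
Level 7: 262144
Level 8: 32768
Level 9: 4096
Level 10: 512
Level 11: 64
Level 12: 8
Level 13: 1

The root is level 0 and the size-1 base case is level 13 (the tree spans levels 0 through 13, i.e. 14 levels counting the root), so the depth is the number of divisions: log_8(549755813888) = 13

The recursion tree depth is log_8(549755813888) = 13. At each level, the problem size is divided by 8, so it takes 13 divisions to reduce to a base case of size 1. The algorithm makes 4 recursive calls at each level.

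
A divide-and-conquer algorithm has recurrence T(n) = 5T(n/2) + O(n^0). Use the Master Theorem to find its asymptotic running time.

Master Theorem for T(n) = 5T(n/2) + O(n^0):

a = 5, b = 2, c = 0
log_b(a) = log_2(5) = 2.3219

Case 1: c = 0 < log_2(5) = 2.3219
T(n) = O(n^(log_2 5))

For T(n) = 5T(n/2) + O(n^0): log_2(5) = 2.3219. This is Case 1 of the Master Theorem (c < log_b(a), work dominated by leaves), giving O(n^(log_2 5)).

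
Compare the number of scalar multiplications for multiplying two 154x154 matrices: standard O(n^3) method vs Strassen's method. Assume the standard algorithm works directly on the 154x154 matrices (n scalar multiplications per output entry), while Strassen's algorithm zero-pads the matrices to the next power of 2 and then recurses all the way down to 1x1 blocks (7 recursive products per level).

Matrix multiplication for 154x154 matrices:

Strassen's algorithm requires power-of-2 dimensions. Pad 154x154 to 256x256 (next power of 2).

Standard algorithm: 154^3 = 3652264 multiplications
Strassen's algorithm: 7^(log2(256)) = 7^8 = 5764801 multiplications
Difference: 3652264 - 5764801 = -2112537 (Strassen uses MORE here due to padding overhead — for small or just-over-power-of-2 n, padding can outweigh the per-level savings)

Standard: 3652264 multiplications (154^3). Strassen: 5764801 multiplications (7^8, after padding to 256x256). Strassen reduces 8 recursive multiplications to 7 at each level.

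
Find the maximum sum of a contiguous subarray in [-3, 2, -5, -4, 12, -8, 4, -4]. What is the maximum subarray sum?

Using Kadane's algorithm on [-3, 2, -5, -4, 12, -8, 4, -4]:

Scanning through the array:
Position 1 (value 2): max_ending_here = 2, max_so_far = 2
Position 2 (value -5): max_ending_here = -3, max_so_far = 2
Position 3 (value -4): max_ending_here = -4, max_so_far = 2
Position 4 (value 12): max_ending_here = 12, max_so_far = 12
Position 5 (value -8): max_ending_here = 4, max_so_far = 12
Position 6 (value 4): max_ending_here = 8, max_so_far = 12
Position 7 (value -4): max_ending_here = 4, max_so_far = 12

Maximum subarray: [12]
Maximum sum: 12

The maximum subarray is [12] with sum 12. This subarray runs from index 4 to index 4.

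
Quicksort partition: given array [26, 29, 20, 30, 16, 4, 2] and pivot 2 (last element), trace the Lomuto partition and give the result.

Lomuto partition with pivot = 2:

Initial array: [26, 29, 20, 30, 16, 4, 2]

arr[0]=26 > 2: no swap
arr[1]=29 > 2: no swap
arr[2]=20 > 2: no swap
arr[3]=30 > 2: no swap
arr[4]=16 > 2: no swap
arr[5]=4 > 2: no swap

Place pivot at position 0: [2, 29, 20, 30, 16, 4, 26]
Pivot position: 0

After partitioning with pivot 2, the array becomes [2, 29, 20, 30, 16, 4, 26]. The pivot is placed at index 0. All elements to the left of the pivot are <= 2, and all elements to the right are > 2.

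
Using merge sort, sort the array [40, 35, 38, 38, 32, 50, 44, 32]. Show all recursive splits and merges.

Merge sort trace:

Split: [40, 35, 38, 38, 32, 50, 44, 32] -> [40, 35, 38, 38] and [32, 50, 44, 32]
  Split: [40, 35, 38, 38] -> [40, 35] and [38, 38]
    Split: [40, 35] -> [40] and [35]
    Merge: [40] + [35] -> [35, 40]
    Split: [38, 38] -> [38] and [38]
    Merge: [38] + [38] -> [38, 38]
  Merge: [35, 40] + [38, 38] -> [35, 38, 38, 40]
  Split: [32, 50, 44, 32] -> [32, 50] and [44, 32]
    Split: [32, 50] -> [32] and [50]
    Merge: [32] + [50] -> [32, 50]
    Split: [44, 32] -> [44] and [32]
    Merge: [44] + [32] -> [32, 44]
  Merge: [32, 50] + [32, 44] -> [32, 32, 44, 50]
Merge: [35, 38, 38, 40] + [32, 32, 44, 50] -> [32, 32, 35, 38, 38, 40, 44, 50]

Final sorted array: [32, 32, 35, 38, 38, 40, 44, 50]

The merge sort proceeds by recursively splitting the array and merging sorted halves.
After all merges, the sorted array is [32, 32, 35, 38, 38, 40, 44, 50].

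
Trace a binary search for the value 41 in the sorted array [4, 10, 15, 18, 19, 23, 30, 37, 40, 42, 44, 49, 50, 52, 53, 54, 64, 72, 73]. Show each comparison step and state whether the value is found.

Binary search for 41 in [4, 10, 15, 18, 19, 23, 30, 37, 40, 42, 44, 49, 50, 52, 53, 54, 64, 72, 73]:

lo=0, hi=18, mid=9, arr[mid]=42 -> 42 > 41, search left half
lo=0, hi=8, mid=4, arr[mid]=19 -> 19 < 41, search right half
lo=5, hi=8, mid=6, arr[mid]=30 -> 30 < 41, search right half
lo=7, hi=8, mid=7, arr[mid]=37 -> 37 < 41, search right half
lo=8, hi=8, mid=8, arr[mid]=40 -> 40 < 41, search right half
lo=9 > hi=8, target 41 not found

Binary search determines that 41 is not in the array after 5 comparisons. The search space was exhausted without finding the target.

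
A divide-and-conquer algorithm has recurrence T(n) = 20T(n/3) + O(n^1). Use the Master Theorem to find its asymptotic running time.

Master Theorem for T(n) = 20T(n/3) + O(n^1):

a = 20, b = 3, c = 1
log_b(a) = log_3(20) = 2.7268

Case 1: c = 1 < log_3(20) = 2.7268
T(n) = O(n^(log_3 20))

For T(n) = 20T(n/3) + O(n^1): log_3(20) = 2.7268. This is Case 1 of the Master Theorem (c < log_b(a), work dominated by leaves), giving O(n^(log_3 20)).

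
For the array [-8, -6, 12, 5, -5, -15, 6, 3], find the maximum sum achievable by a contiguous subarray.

Using Kadane's algorithm on [-8, -6, 12, 5, -5, -15, 6, 3]:

Scanning through the array:
Position 1 (value -6): max_ending_here = -6, max_so_far = -6
Position 2 (value 12): max_ending_here = 12, max_so_far = 12
Position 3 (value 5): max_ending_here = 17, max_so_far = 17
Position 4 (value -5): max_ending_here = 12, max_so_far = 17
Position 5 (value -15): max_ending_here = -3, max_so_far = 17
Position 6 (value 6): max_ending_here = 6, max_so_far = 17
Position 7 (value 3): max_ending_here = 9, max_so_far = 17

Maximum subarray: [12, 5]
Maximum sum: 17

The maximum subarray is [12, 5] with sum 17. This subarray runs from index 2 to index 3.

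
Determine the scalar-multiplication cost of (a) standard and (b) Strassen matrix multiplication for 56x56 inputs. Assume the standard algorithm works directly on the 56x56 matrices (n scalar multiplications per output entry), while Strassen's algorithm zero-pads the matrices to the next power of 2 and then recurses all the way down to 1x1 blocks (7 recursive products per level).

Matrix multiplication for 56x56 matrices:

Strassen's algorithm requires power-of-2 dimensions. Pad 56x56 to 64x64 (next power of 2).

Standard algorithm: 56^3 = 175616 multiplications
Strassen's algorithm: 7^(log2(64)) = 7^6 = 117649 multiplications
Savings: 175616 - 117649 = 57967 multiplications

Standard: 175616 multiplications (56^3). Strassen: 117649 multiplications (7^6, after padding to 64x64). Strassen reduces 8 recursive multiplications to 7 at each level.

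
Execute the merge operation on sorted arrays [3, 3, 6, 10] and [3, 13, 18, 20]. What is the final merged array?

Merging process:

Compare 3 vs 3: take 3 from left. Merged: [3]
Compare 3 vs 3: take 3 from left. Merged: [3, 3]
Compare 6 vs 3: take 3 from right. Merged: [3, 3, 3]
Compare 6 vs 13: take 6 from left. Merged: [3, 3, 3, 6]
Compare 10 vs 13: take 10 from left. Merged: [3, 3, 3, 6, 10]
Append remaining from right: [13, 18, 20]. Merged: [3, 3, 3, 6, 10, 13, 18, 20]

Final merged array: [3, 3, 3, 6, 10, 13, 18, 20]
Total comparisons: 5

The merged array is [3, 3, 3, 6, 10, 13, 18, 20], requiring 5 comparisons. The merge step runs in O(n) time where n is the total number of elements.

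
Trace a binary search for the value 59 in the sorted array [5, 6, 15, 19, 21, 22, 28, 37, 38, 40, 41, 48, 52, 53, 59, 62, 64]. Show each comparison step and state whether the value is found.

Binary search for 59 in [5, 6, 15, 19, 21, 22, 28, 37, 38, 40, 41, 48, 52, 53, 59, 62, 64]:

lo=0, hi=16, mid=8, arr[mid]=38 -> 38 < 59, search right half
lo=9, hi=16, mid=12, arr[mid]=52 -> 52 < 59, search right half
lo=13, hi=16, mid=14, arr[mid]=59 -> Found target at index 14!

Binary search finds 59 at index 14 after 3 comparisons. The search repeatedly halves the search space by comparing with the middle element.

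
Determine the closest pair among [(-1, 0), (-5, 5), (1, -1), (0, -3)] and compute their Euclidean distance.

Computing all pairwise distances among 4 points:

d((-1, 0), (-5, 5)) = 6.4031
d((-1, 0), (1, -1)) = 2.2361 <-- minimum
d((-1, 0), (0, -3)) = 3.1623
d((-5, 5), (1, -1)) = 8.4853
d((-5, 5), (0, -3)) = 9.434
d((1, -1), (0, -3)) = 2.2361 <-- minimum

Minimum distance: 2.2361 (tie among 2 pairs: (-1, 0) and (1, -1); (1, -1) and (0, -3))

The minimum Euclidean distance is 2.2361. There is a tie: 2 pairs achieve this minimum — (-1, 0) and (1, -1); (1, -1) and (0, -3). Any of these is a valid closest pair. For 4 points, brute-force pairwise comparison is shown above. For large n, the divide-and-conquer algorithm (sort by x, recurse on halves, check the dividing strip) achieves O(n log n).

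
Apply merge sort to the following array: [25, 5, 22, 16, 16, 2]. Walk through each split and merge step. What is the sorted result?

Merge sort trace:

Split: [25, 5, 22, 16, 16, 2] -> [25, 5, 22] and [16, 16, 2]
  Split: [25, 5, 22] -> [25] and [5, 22]
    Split: [5, 22] -> [5] and [22]
    Merge: [5] + [22] -> [5, 22]
  Merge: [25] + [5, 22] -> [5, 22, 25]
  Split: [16, 16, 2] -> [16] and [16, 2]
    Split: [16, 2] -> [16] and [2]
    Merge: [16] + [2] -> [2, 16]
  Merge: [16] + [2, 16] -> [2, 16, 16]
Merge: [5, 22, 25] + [2, 16, 16] -> [2, 5, 16, 16, 22, 25]

Final sorted array: [2, 5, 16, 16, 22, 25]

The merge sort proceeds by recursively splitting the array and merging sorted halves.
After all merges, the sorted array is [2, 5, 16, 16, 22, 25].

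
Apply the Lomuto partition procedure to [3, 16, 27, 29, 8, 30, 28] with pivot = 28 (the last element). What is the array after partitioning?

Lomuto partition with pivot = 28:

Initial array: [3, 16, 27, 29, 8, 30, 28]

arr[0]=3 <= 28: swap with position 0, array becomes [3, 16, 27, 29, 8, 30, 28]
arr[1]=16 <= 28: swap with position 1, array becomes [3, 16, 27, 29, 8, 30, 28]
arr[2]=27 <= 28: swap with position 2, array becomes [3, 16, 27, 29, 8, 30, 28]
arr[3]=29 > 28: no swap
arr[4]=8 <= 28: swap with position 3, array becomes [3, 16, 27, 8, 29, 30, 28]
arr[5]=30 > 28: no swap

Place pivot at position 4: [3, 16, 27, 8, 28, 30, 29]
Pivot position: 4

After partitioning with pivot 28, the array becomes [3, 16, 27, 8, 28, 30, 29]. The pivot is placed at index 4. All elements to the left of the pivot are <= 28, and all elements to the right are > 28.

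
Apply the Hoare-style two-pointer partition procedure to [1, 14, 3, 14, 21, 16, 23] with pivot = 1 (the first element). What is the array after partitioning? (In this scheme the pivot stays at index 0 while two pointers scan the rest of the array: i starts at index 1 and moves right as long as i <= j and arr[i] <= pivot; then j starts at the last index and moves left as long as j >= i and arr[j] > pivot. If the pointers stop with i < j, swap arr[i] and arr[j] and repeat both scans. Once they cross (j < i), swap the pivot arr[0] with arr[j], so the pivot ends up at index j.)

Hoare-style two-pointer partition with pivot = 1:

Initial array: [1, 14, 3, 14, 21, 16, 23]

Pointers start at i = 1, j = 6.
i ends at 1, j ends at 0: the pointers have crossed (j < i), so scanning stops.

j = 0, so swapping arr[0] with arr[j] leaves the pivot at position 0: [1, 14, 3, 14, 21, 16, 23]
Pivot position: 0

After partitioning with pivot 1, the array becomes [1, 14, 3, 14, 21, 16, 23]. The pivot is placed at index 0. All elements to the left of the pivot are <= 1, and all elements to the right are > 1.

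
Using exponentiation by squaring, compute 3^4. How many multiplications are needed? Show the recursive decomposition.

Computing 3^4 by squaring (build up from 3^1; each line after the first costs one multiplication):

3^1 = 3
3^2 = (3^1)^2 = 3^2 = 9
3^4 = (3^2)^2 = 9^2 = 81

Result: 81
Multiplications needed: 2 (2 lines after 3^1)

3^4 = 81. Using exponentiation by squaring, this requires 2 multiplications. The key idea: if the exponent is even, square the half-power; if odd, multiply by the base once.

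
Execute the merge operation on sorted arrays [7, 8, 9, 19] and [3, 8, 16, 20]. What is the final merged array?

Merging process:

Compare 7 vs 3: take 3 from right. Merged: [3]
Compare 7 vs 8: take 7 from left. Merged: [3, 7]
Compare 8 vs 8: take 8 from left. Merged: [3, 7, 8]
Compare 9 vs 8: take 8 from right. Merged: [3, 7, 8, 8]
Compare 9 vs 16: take 9 from left. Merged: [3, 7, 8, 8, 9]
Compare 19 vs 16: take 16 from right. Merged: [3, 7, 8, 8, 9, 16]
Compare 19 vs 20: take 19 from left. Merged: [3, 7, 8, 8, 9, 16, 19]
Append remaining from right: [20]. Merged: [3, 7, 8, 8, 9, 16, 19, 20]

Final merged array: [3, 7, 8, 8, 9, 16, 19, 20]
Total comparisons: 7

The merged array is [3, 7, 8, 8, 9, 16, 19, 20], requiring 7 comparisons. The merge step runs in O(n) time where n is the total number of elements.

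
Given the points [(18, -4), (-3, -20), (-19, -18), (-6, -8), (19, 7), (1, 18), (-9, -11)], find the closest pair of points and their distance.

Computing all pairwise distances among 7 points:

d((18, -4), (-3, -20)) = 26.4008
d((18, -4), (-19, -18)) = 39.5601
d((18, -4), (-6, -8)) = 24.3311
d((18, -4), (19, 7)) = 11.0454
d((18, -4), (1, 18)) = 27.8029
d((18, -4), (-9, -11)) = 27.8927
d((-3, -20), (-19, -18)) = 16.1245
d((-3, -20), (-6, -8)) = 12.3693
d((-3, -20), (19, 7)) = 34.8281
d((-3, -20), (1, 18)) = 38.2099
d((-3, -20), (-9, -11)) = 10.8167
d((-19, -18), (-6, -8)) = 16.4012
d((-19, -18), (19, 7)) = 45.4863
d((-19, -18), (1, 18)) = 41.1825
d((-19, -18), (-9, -11)) = 12.2066
d((-6, -8), (19, 7)) = 29.1548
d((-6, -8), (1, 18)) = 26.9258
d((-6, -8), (-9, -11)) = 4.2426 <-- minimum
d((19, 7), (1, 18)) = 21.095
d((19, 7), (-9, -11)) = 33.2866
d((1, 18), (-9, -11)) = 30.6757

Closest pair: (-6, -8) and (-9, -11) with distance 4.2426

The closest pair is (-6, -8) and (-9, -11) with Euclidean distance 4.2426. For 7 points, brute-force pairwise comparison is shown above. For large n, the divide-and-conquer algorithm (sort by x, recurse on halves, check the dividing strip) achieves O(n log n).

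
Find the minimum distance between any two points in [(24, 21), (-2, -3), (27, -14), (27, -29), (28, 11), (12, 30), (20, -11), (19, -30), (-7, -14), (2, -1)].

Computing all pairwise distances among 10 points:

d((24, 21), (-2, -3)) = 35.3836
d((24, 21), (27, -14)) = 35.1283
d((24, 21), (27, -29)) = 50.0899
d((24, 21), (28, 11)) = 10.7703
d((24, 21), (12, 30)) = 15.0
d((24, 21), (20, -11)) = 32.249
d((24, 21), (19, -30)) = 51.2445
d((24, 21), (-7, -14)) = 46.7547
d((24, 21), (2, -1)) = 31.1127
d((-2, -3), (27, -14)) = 31.0161
d((-2, -3), (27, -29)) = 38.9487
d((-2, -3), (28, 11)) = 33.1059
d((-2, -3), (12, 30)) = 35.8469
d((-2, -3), (20, -11)) = 23.4094
d((-2, -3), (19, -30)) = 34.2053
d((-2, -3), (-7, -14)) = 12.083
d((-2, -3), (2, -1)) = 4.4721 <-- minimum
d((27, -14), (27, -29)) = 15.0
d((27, -14), (28, 11)) = 25.02
d((27, -14), (12, 30)) = 46.4866
d((27, -14), (20, -11)) = 7.6158
d((27, -14), (19, -30)) = 17.8885
d((27, -14), (-7, -14)) = 34.0
d((27, -14), (2, -1)) = 28.178
d((27, -29), (28, 11)) = 40.0125
d((27, -29), (12, 30)) = 60.8769
d((27, -29), (20, -11)) = 19.3132
d((27, -29), (19, -30)) = 8.0623
d((27, -29), (-7, -14)) = 37.1618
d((27, -29), (2, -1)) = 37.5366
d((28, 11), (12, 30)) = 24.8395
d((28, 11), (20, -11)) = 23.4094
d((28, 11), (19, -30)) = 41.9762
d((28, 11), (-7, -14)) = 43.0116
d((28, 11), (2, -1)) = 28.6356
d((12, 30), (20, -11)) = 41.7732
d((12, 30), (19, -30)) = 60.407
d((12, 30), (-7, -14)) = 47.927
d((12, 30), (2, -1)) = 32.573
d((20, -11), (19, -30)) = 19.0263
d((20, -11), (-7, -14)) = 27.1662
d((20, -11), (2, -1)) = 20.5913
d((19, -30), (-7, -14)) = 30.5287
d((19, -30), (2, -1)) = 33.6155
d((-7, -14), (2, -1)) = 15.8114

Closest pair: (-2, -3) and (2, -1) with distance 4.4721

The closest pair is (-2, -3) and (2, -1) with Euclidean distance 4.4721. For 10 points, brute-force pairwise comparison is shown above. For large n, the divide-and-conquer algorithm (sort by x, recurse on halves, check the dividing strip) achieves O(n log n).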